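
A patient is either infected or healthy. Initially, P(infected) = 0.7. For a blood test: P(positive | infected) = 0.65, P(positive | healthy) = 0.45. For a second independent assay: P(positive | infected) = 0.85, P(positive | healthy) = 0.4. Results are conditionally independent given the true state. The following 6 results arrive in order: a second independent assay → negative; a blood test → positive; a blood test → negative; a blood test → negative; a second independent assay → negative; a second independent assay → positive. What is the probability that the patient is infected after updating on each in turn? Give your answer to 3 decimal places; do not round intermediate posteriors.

After a second independent assay='negative': P(infected) = 0.15·0.7000 / (0.15·0.7000 + 0.6·0.3000) ≈ 0.3684
After a blood test='positive': P(infected) = 0.65·0.3684 / (0.65·0.3684 + 0.45·0.6316) ≈ 0.4573
After a blood test='negative': P(infected) = 0.35·0.4573 / (0.35·0.4573 + 0.55·0.5427) ≈ 0.3490
After a blood test='negative': P(infected) = 0.35·0.3490 / (0.35·0.3490 + 0.55·0.6510) ≈ 0.2544
After a second independent assay='negative': P(infected) = 0.15·0.2544 / (0.15·0.2544 + 0.6·0.7456) ≈ 0.0786
After a second independent assay='positive': P(infected) = 0.85·0.0786 / (0.85·0.0786 + 0.4·0.9214) ≈ 0.1535

0.153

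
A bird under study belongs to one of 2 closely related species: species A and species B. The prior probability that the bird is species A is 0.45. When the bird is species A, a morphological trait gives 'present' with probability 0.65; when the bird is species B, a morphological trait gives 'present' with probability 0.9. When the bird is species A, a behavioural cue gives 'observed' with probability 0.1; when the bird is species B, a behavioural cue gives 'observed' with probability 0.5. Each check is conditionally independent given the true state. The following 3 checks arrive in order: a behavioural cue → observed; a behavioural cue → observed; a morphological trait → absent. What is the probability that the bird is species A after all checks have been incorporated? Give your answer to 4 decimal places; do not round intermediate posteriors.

After a behavioural cue='observed': P(species A) = 0.1·0.4500 / (0.1·0.4500 + 0.5·0.5500) ≈ 0.1406
After a behavioural cue='observed': P(species A) = 0.1·0.1406 / (0.1·0.1406 + 0.5·0.8594) ≈ 0.0317
After a morphological trait='absent': P(species A) = 0.35·0.0317 / (0.35·0.0317 + 0.1·0.9683) ≈ 0.1028

0.1028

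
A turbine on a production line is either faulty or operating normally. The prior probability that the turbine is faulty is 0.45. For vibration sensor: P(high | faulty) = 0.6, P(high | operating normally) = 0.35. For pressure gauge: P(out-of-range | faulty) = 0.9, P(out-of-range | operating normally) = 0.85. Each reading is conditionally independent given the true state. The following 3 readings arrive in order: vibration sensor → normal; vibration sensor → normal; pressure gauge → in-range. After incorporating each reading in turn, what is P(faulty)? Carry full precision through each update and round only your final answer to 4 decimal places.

Each posterior becomes the prior for the next update.
After vibration sensor='normal': P(faulty) = 0.4·0.4500 / (0.4·0.4500 + 0.65·0.5500) ≈ 0.3349
After vibration sensor='normal': P(faulty) = 0.4·0.3349 / (0.4·0.3349 + 0.65·0.6651) ≈ 0.2366
After pressure gauge='in-range': P(faulty) = 0.1·0.2366 / (0.1·0.2366 + 0.15·0.7634) ≈ 0.1712

0.1712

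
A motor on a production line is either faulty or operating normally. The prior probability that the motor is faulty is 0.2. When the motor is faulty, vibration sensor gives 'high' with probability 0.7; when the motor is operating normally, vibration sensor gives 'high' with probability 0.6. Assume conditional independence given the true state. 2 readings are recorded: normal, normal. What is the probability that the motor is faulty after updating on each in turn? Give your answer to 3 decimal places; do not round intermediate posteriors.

After 'normal': P(faulty) = 0.3·0.2000 / (0.3·0.2000 + 0.4·0.8000) ≈ 0.1579
After 'normal': P(faulty) = 0.3·0.1579 / (0.3·0.1579 + 0.4·0.8421) ≈ 0.1233

0.123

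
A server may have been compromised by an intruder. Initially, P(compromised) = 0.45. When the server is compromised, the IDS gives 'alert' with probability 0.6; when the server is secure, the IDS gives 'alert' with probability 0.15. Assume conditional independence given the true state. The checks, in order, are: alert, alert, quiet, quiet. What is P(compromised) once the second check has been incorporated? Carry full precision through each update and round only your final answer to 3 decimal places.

After 'alert': P(compromised) = 0.6·0.4500 / (0.6·0.4500 + 0.15·0.5500) ≈ 0.7660
After 'alert': P(compromised) = 0.6·0.7660 / (0.6·0.7660 + 0.15·0.2340) ≈ 0.9290

0.929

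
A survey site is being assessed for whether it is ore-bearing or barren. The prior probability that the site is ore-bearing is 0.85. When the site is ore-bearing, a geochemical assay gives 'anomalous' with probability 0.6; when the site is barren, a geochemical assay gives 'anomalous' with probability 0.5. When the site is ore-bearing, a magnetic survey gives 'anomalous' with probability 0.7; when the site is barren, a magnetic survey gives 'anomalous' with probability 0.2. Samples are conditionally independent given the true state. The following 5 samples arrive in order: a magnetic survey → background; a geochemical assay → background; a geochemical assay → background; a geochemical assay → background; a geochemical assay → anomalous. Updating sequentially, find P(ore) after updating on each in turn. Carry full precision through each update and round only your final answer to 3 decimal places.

Apply Bayes' rule sequentially, carrying P(ore) forward.
After a magnetic survey='background': P(ore) = 0.3·0.8500 / (0.3·0.8500 + 0.8·0.1500) ≈ 0.6800
After a geochemical assay='background': P(ore) = 0.4·0.6800 / (0.4·0.6800 + 0.5·0.3200) ≈ 0.6296
After a geochemical assay='background': P(ore) = 0.4·0.6296 / (0.4·0.6296 + 0.5·0.3704) ≈ 0.5763
After a geochemical assay='background': P(ore) = 0.4·0.5763 / (0.4·0.5763 + 0.5·0.4237) ≈ 0.5211
After a geochemical assay='anomalous': P(ore) = 0.6·0.5211 / (0.6·0.5211 + 0.5·0.4789) ≈ 0.5663

0.566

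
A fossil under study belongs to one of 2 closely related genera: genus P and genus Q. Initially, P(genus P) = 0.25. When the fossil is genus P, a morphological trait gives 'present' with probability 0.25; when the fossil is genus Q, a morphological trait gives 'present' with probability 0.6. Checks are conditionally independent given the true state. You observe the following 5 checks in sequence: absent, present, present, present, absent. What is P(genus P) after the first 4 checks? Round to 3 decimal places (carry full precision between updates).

0.043

Each posterior becomes the prior for the next update.
After 'absent': P(genus P) = 0.75·0.2500 / (0.75·0.2500 + 0.4·0.7500) ≈ 0.3846
After 'present': P(genus P) = 0.25·0.3846 / (0.25·0.3846 + 0.6·0.6154) ≈ 0.2066
After 'present': P(genus P) = 0.25·0.2066 / (0.25·0.2066 + 0.6·0.7934) ≈ 0.0979
After 'present': P(genus P) = 0.25·0.0979 / (0.25·0.0979 + 0.6·0.9021) ≈ 0.0433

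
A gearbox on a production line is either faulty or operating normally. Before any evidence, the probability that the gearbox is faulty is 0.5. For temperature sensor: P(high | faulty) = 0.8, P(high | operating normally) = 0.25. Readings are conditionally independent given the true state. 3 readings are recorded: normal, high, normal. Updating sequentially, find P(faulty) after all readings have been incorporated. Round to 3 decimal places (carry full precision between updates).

0.185

After 'normal': P(faulty) = 0.2·0.5000 / (0.2·0.5000 + 0.75·0.5000) ≈ 0.2105
After 'high': P(faulty) = 0.8·0.2105 / (0.8·0.2105 + 0.25·0.7895) ≈ 0.4604
After 'normal': P(faulty) = 0.2·0.4604 / (0.2·0.4604 + 0.75·0.5396) ≈ 0.1854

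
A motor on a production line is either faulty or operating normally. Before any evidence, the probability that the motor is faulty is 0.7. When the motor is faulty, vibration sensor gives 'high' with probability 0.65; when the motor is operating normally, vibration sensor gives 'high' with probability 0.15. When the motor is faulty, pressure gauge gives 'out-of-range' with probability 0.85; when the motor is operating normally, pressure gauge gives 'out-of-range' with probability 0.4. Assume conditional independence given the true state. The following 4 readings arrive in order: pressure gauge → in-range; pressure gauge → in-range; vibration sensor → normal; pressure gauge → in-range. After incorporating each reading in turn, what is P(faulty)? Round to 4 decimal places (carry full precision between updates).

Apply Bayes' rule sequentially, carrying P(faulty) forward.
After pressure gauge='in-range': P(faulty) = 0.15·0.7000 / (0.15·0.7000 + 0.6·0.3000) ≈ 0.3684
After pressure gauge='in-range': P(faulty) = 0.15·0.3684 / (0.15·0.3684 + 0.6·0.6316) ≈ 0.1273
After vibration sensor='normal': P(faulty) = 0.35·0.1273 / (0.35·0.1273 + 0.85·0.8727) ≈ 0.0566
After pressure gauge='in-range': P(faulty) = 0.15·0.0566 / (0.15·0.0566 + 0.6·0.9434) ≈ 0.0148

0.0148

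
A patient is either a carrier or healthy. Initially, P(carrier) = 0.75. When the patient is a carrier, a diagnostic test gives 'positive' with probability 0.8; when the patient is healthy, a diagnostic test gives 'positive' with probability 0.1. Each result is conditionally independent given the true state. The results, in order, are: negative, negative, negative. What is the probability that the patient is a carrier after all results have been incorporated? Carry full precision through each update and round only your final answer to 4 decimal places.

0.0319

Each posterior becomes the prior for the next update.
After 'negative': P(carrier) = 0.2·0.7500 / (0.2·0.7500 + 0.9·0.2500) ≈ 0.4000
After 'negative': P(carrier) = 0.2·0.4000 / (0.2·0.4000 + 0.9·0.6000) ≈ 0.1290
After 'negative': P(carrier) = 0.2·0.1290 / (0.2·0.1290 + 0.9·0.8710) ≈ 0.0319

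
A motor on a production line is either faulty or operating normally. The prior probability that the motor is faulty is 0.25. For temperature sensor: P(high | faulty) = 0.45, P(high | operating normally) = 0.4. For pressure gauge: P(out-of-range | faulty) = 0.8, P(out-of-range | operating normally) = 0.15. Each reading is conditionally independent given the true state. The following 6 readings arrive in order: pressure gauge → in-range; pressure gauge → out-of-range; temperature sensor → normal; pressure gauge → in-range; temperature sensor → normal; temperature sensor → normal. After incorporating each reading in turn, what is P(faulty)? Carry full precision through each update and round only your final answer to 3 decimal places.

0.070

Apply Bayes' rule sequentially, carrying P(faulty) forward.
After pressure gauge='in-range': P(faulty) = 0.2·0.2500 / (0.2·0.2500 + 0.85·0.7500) ≈ 0.0727
After pressure gauge='out-of-range': P(faulty) = 0.8·0.0727 / (0.8·0.0727 + 0.15·0.9273) ≈ 0.2949
After temperature sensor='normal': P(faulty) = 0.55·0.2949 / (0.55·0.2949 + 0.6·0.7051) ≈ 0.2772
After pressure gauge='in-range': P(faulty) = 0.2·0.2772 / (0.2·0.2772 + 0.85·0.7228) ≈ 0.0828
After temperature sensor='normal': P(faulty) = 0.55·0.0828 / (0.55·0.0828 + 0.6·0.9172) ≈ 0.0764
After temperature sensor='normal': P(faulty) = 0.55·0.0764 / (0.55·0.0764 + 0.6·0.9236) ≈ 0.0705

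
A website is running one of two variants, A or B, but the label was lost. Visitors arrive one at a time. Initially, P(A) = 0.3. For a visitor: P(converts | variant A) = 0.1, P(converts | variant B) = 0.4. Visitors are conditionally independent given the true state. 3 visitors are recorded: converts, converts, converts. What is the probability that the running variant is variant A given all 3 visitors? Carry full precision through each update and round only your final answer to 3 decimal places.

0.007

After 'converts': P(A) = 0.1·0.3000 / (0.1·0.3000 + 0.4·0.7000) ≈ 0.0968
After 'converts': P(A) = 0.1·0.0968 / (0.1·0.0968 + 0.4·0.9032) ≈ 0.0261
After 'converts': P(A) = 0.1·0.0261 / (0.1·0.0261 + 0.4·0.9739) ≈ 0.0067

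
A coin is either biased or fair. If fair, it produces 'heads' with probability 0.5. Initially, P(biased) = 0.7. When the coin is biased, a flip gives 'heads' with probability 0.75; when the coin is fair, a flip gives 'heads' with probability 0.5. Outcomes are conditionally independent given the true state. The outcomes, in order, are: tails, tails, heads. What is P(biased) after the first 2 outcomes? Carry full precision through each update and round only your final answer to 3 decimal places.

0.368

Each posterior becomes the prior for the next update.
After 'tails': P(biased) = 0.25·0.7000 / (0.25·0.7000 + 0.5·0.3000) ≈ 0.5385
After 'tails': P(biased) = 0.25·0.5385 / (0.25·0.5385 + 0.5·0.4615) ≈ 0.3684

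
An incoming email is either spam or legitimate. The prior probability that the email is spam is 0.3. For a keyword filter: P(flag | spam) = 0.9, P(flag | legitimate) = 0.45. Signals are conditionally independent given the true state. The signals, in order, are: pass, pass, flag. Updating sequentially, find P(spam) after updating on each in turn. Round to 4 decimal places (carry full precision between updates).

After 'pass': P(spam) = 0.1·0.3000 / (0.1·0.3000 + 0.55·0.7000) ≈ 0.0723
After 'pass': P(spam) = 0.1·0.0723 / (0.1·0.0723 + 0.55·0.9277) ≈ 0.0140
After 'flag': P(spam) = 0.9·0.0140 / (0.9·0.0140 + 0.45·0.9860) ≈ 0.0276

0.0276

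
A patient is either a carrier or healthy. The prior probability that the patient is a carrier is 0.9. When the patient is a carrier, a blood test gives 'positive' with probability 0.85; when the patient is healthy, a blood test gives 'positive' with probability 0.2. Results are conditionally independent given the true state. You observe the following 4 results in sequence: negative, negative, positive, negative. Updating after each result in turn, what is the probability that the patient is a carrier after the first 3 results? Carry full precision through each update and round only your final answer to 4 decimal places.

0.5735

After 'negative': P(carrier) = 0.15·0.9000 / (0.15·0.9000 + 0.8·0.1000) ≈ 0.6279
After 'negative': P(carrier) = 0.15·0.6279 / (0.15·0.6279 + 0.8·0.3721) ≈ 0.2404
After 'positive': P(carrier) = 0.85·0.2404 / (0.85·0.2404 + 0.2·0.7596) ≈ 0.5735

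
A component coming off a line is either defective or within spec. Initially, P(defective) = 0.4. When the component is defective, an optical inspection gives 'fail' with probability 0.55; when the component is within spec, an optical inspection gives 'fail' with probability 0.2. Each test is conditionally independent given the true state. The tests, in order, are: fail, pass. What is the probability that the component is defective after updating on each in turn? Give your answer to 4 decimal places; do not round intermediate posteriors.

0.5077

After 'fail': P(defective) = 0.55·0.4000 / (0.55·0.4000 + 0.2·0.6000) ≈ 0.6471
After 'pass': P(defective) = 0.45·0.6471 / (0.45·0.6471 + 0.8·0.3529) ≈ 0.5077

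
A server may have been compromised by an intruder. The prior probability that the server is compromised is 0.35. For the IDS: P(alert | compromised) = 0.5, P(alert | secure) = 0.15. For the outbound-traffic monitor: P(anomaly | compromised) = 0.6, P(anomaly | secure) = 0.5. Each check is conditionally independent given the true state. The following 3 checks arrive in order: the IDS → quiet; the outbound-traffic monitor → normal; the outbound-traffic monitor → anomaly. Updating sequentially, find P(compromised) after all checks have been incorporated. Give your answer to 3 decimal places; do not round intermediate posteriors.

0.233

After the IDS='quiet': P(compromised) = 0.5·0.3500 / (0.5·0.3500 + 0.85·0.6500) ≈ 0.2405
After the outbound-traffic monitor='normal': P(compromised) = 0.4·0.2405 / (0.4·0.2405 + 0.5·0.7595) ≈ 0.2022
After the outbound-traffic monitor='anomaly': P(compromised) = 0.6·0.2022 / (0.6·0.2022 + 0.5·0.7978) ≈ 0.2332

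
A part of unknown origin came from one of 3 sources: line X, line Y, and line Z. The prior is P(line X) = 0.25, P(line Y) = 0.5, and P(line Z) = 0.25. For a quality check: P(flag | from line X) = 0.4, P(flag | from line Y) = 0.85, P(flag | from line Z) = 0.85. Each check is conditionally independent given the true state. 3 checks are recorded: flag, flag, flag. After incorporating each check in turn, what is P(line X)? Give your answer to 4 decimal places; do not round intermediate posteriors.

0.0336

After 'flag': normaliser = 0.4·0.2500 + 0.85·0.5000 + 0.85·0.2500; P(line X) ≈ 0.1356, P(line Y) ≈ 0.5763, P(line Z) ≈ 0.2881
After 'flag': normaliser = 0.4·0.1356 + 0.85·0.5763 + 0.85·0.2881; P(line X) ≈ 0.0687, P(line Y) ≈ 0.6208, P(line Z) ≈ 0.3104
After 'flag': normaliser = 0.4·0.0687 + 0.85·0.6208 + 0.85·0.3104; P(line X) ≈ 0.0336, P(line Y) ≈ 0.6443, P(line Z) ≈ 0.3221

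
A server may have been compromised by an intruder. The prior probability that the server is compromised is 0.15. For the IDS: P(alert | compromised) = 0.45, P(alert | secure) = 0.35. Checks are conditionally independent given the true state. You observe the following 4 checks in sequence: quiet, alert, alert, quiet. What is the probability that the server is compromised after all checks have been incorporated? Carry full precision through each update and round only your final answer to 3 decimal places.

0.173

After 'quiet': P(compromised) = 0.55·0.1500 / (0.55·0.1500 + 0.65·0.8500) ≈ 0.1299
After 'alert': P(compromised) = 0.45·0.1299 / (0.45·0.1299 + 0.35·0.8701) ≈ 0.1611
After 'alert': P(compromised) = 0.45·0.1611 / (0.45·0.1611 + 0.35·0.8389) ≈ 0.1980
After 'quiet': P(compromised) = 0.55·0.1980 / (0.55·0.1980 + 0.65·0.8020) ≈ 0.1728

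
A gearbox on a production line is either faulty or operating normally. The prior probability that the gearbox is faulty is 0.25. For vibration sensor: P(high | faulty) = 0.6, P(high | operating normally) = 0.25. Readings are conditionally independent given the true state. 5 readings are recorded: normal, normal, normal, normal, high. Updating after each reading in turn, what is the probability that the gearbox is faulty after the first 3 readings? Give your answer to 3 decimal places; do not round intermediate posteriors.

After 'normal': P(faulty) = 0.4·0.2500 / (0.4·0.2500 + 0.75·0.7500) ≈ 0.1509
After 'normal': P(faulty) = 0.4·0.1509 / (0.4·0.1509 + 0.75·0.8491) ≈ 0.0866
After 'normal': P(faulty) = 0.4·0.0866 / (0.4·0.0866 + 0.75·0.9134) ≈ 0.0481

0.048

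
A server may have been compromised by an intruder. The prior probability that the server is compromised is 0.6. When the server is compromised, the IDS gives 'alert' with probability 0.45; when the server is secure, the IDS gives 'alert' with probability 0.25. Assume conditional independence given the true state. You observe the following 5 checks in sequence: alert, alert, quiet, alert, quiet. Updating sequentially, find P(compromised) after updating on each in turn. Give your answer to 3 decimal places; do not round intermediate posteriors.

0.825

Each posterior becomes the prior for the next update.
After 'alert': P(compromised) = 0.45·0.6000 / (0.45·0.6000 + 0.25·0.4000) ≈ 0.7297
After 'alert': P(compromised) = 0.45·0.7297 / (0.45·0.7297 + 0.25·0.2703) ≈ 0.8294
After 'quiet': P(compromised) = 0.55·0.8294 / (0.55·0.8294 + 0.75·0.1706) ≈ 0.7809
After 'alert': P(compromised) = 0.45·0.7809 / (0.45·0.7809 + 0.25·0.2191) ≈ 0.8651
After 'quiet': P(compromised) = 0.55·0.8651 / (0.55·0.8651 + 0.75·0.1349) ≈ 0.8247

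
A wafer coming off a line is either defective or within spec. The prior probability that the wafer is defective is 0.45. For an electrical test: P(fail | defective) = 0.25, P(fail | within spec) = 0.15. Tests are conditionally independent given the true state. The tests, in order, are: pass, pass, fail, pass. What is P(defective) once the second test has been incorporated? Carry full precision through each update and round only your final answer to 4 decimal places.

0.3891

After 'pass': P(defective) = 0.75·0.4500 / (0.75·0.4500 + 0.85·0.5500) ≈ 0.4193
After 'pass': P(defective) = 0.75·0.4193 / (0.75·0.4193 + 0.85·0.5807) ≈ 0.3891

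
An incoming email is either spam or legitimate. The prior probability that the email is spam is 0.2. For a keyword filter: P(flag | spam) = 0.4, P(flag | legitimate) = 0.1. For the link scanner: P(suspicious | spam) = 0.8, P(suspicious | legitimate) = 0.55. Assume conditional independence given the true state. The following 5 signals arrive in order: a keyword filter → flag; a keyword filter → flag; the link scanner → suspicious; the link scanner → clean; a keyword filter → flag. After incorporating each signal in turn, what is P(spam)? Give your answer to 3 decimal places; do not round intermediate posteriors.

After a keyword filter='flag': P(spam) = 0.4·0.2000 / (0.4·0.2000 + 0.1·0.8000) ≈ 0.5000
After a keyword filter='flag': P(spam) = 0.4·0.5000 / (0.4·0.5000 + 0.1·0.5000) ≈ 0.8000
After the link scanner='suspicious': P(spam) = 0.8·0.8000 / (0.8·0.8000 + 0.55·0.2000) ≈ 0.8533
After the link scanner='clean': P(spam) = 0.2·0.8533 / (0.2·0.8533 + 0.45·0.1467) ≈ 0.7211
After a keyword filter='flag': P(spam) = 0.4·0.7211 / (0.4·0.7211 + 0.1·0.2789) ≈ 0.9118

0.912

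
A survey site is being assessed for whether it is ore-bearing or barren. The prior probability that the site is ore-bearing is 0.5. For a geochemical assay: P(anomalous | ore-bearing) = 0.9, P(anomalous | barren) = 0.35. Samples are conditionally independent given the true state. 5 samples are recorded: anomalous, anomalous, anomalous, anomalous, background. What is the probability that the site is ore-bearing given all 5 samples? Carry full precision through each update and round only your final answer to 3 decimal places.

0.871

After 'anomalous': P(ore) = 0.9·0.5000 / (0.9·0.5000 + 0.35·0.5000) ≈ 0.7200
After 'anomalous': P(ore) = 0.9·0.7200 / (0.9·0.7200 + 0.35·0.2800) ≈ 0.8686
After 'anomalous': P(ore) = 0.9·0.8686 / (0.9·0.8686 + 0.35·0.1314) ≈ 0.9445
After 'anomalous': P(ore) = 0.9·0.9445 / (0.9·0.9445 + 0.35·0.0555) ≈ 0.9776
After 'background': P(ore) = 0.1·0.9776 / (0.1·0.9776 + 0.65·0.0224) ≈ 0.8706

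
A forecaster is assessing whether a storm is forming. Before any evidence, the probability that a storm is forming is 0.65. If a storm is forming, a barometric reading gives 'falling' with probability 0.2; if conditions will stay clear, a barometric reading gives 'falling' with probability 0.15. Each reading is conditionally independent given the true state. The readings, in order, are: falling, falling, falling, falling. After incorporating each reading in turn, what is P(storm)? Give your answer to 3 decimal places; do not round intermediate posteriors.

0.854

After 'falling': P(storm) = 0.2·0.6500 / (0.2·0.6500 + 0.15·0.3500) ≈ 0.7123
After 'falling': P(storm) = 0.2·0.7123 / (0.2·0.7123 + 0.15·0.2877) ≈ 0.7675
After 'falling': P(storm) = 0.2·0.7675 / (0.2·0.7675 + 0.15·0.2325) ≈ 0.8149
After 'falling': P(storm) = 0.2·0.8149 / (0.2·0.8149 + 0.15·0.1851) ≈ 0.8544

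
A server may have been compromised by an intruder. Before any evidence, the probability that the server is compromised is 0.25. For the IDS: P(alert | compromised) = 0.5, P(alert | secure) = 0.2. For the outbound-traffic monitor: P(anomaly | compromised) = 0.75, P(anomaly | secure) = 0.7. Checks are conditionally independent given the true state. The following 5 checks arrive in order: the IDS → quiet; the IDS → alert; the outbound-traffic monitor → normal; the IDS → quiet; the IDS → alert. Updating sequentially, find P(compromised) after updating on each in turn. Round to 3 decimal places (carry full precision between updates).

Each posterior becomes the prior for the next update.
After the IDS='quiet': P(compromised) = 0.5·0.2500 / (0.5·0.2500 + 0.8·0.7500) ≈ 0.1724
After the IDS='alert': P(compromised) = 0.5·0.1724 / (0.5·0.1724 + 0.2·0.8276) ≈ 0.3425
After the outbound-traffic monitor='normal': P(compromised) = 0.25·0.3425 / (0.25·0.3425 + 0.3·0.6575) ≈ 0.3027
After the IDS='quiet': P(compromised) = 0.5·0.3027 / (0.5·0.3027 + 0.8·0.6973) ≈ 0.2134
After the IDS='alert': P(compromised) = 0.5·0.2134 / (0.5·0.2134 + 0.2·0.7866) ≈ 0.4041

0.404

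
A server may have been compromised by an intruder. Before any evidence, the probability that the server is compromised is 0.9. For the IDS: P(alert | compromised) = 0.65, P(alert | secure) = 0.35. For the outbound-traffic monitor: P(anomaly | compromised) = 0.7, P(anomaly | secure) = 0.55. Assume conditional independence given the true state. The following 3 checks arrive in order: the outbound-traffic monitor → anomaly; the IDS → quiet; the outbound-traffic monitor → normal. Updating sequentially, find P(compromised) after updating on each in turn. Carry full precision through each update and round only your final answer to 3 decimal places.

0.804

After the outbound-traffic monitor='anomaly': P(compromised) = 0.7·0.9000 / (0.7·0.9000 + 0.55·0.1000) ≈ 0.9197
After the IDS='quiet': P(compromised) = 0.35·0.9197 / (0.35·0.9197 + 0.65·0.0803) ≈ 0.8605
After the outbound-traffic monitor='normal': P(compromised) = 0.3·0.8605 / (0.3·0.8605 + 0.45·0.1395) ≈ 0.8044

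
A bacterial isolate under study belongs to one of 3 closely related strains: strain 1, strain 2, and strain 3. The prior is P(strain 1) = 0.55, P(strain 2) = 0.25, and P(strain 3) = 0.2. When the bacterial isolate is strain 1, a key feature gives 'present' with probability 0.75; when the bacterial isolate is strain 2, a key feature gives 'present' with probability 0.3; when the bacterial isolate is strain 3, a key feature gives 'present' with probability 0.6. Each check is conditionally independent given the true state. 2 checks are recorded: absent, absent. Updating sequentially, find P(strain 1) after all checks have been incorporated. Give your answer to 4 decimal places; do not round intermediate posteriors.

0.1820

After 'absent': normaliser = 0.25·0.5500 + 0.7·0.2500 + 0.4·0.2000; P(strain 1) ≈ 0.3503, P(strain 2) ≈ 0.4459, P(strain 3) ≈ 0.2038
After 'absent': normaliser = 0.25·0.3503 + 0.7·0.4459 + 0.4·0.2038; P(strain 1) ≈ 0.1820, P(strain 2) ≈ 0.6486, P(strain 3) ≈ 0.1694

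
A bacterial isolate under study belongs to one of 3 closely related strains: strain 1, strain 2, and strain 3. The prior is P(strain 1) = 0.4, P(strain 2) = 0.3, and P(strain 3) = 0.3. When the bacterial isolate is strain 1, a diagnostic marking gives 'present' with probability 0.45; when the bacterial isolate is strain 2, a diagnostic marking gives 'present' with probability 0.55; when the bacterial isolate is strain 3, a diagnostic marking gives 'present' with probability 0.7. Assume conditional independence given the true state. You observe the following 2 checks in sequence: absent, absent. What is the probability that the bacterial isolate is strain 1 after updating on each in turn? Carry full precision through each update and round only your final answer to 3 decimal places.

Apply Bayes' rule sequentially, carrying P(strain 1) forward.
After 'absent': normaliser = 0.55·0.4000 + 0.45·0.3000 + 0.3·0.3000; P(strain 1) ≈ 0.4944, P(strain 2) ≈ 0.3034, P(strain 3) ≈ 0.2022
After 'absent': normaliser = 0.55·0.4944 + 0.45·0.3034 + 0.3·0.2022; P(strain 1) ≈ 0.5796, P(strain 2) ≈ 0.2910, P(strain 3) ≈ 0.1293

0.580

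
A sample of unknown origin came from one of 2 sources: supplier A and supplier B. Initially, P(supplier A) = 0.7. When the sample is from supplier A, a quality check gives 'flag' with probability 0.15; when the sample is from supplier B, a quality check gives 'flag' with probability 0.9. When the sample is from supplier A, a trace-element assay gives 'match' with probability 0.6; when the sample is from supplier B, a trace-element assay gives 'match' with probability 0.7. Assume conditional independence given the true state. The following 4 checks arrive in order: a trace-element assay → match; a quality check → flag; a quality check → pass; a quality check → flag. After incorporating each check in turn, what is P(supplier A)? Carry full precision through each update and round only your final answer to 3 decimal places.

0.321

After a trace-element assay='match': P(supplier A) = 0.6·0.7000 / (0.6·0.7000 + 0.7·0.3000) ≈ 0.6667
After a quality check='flag': P(supplier A) = 0.15·0.6667 / (0.15·0.6667 + 0.9·0.3333) ≈ 0.2500
After a quality check='pass': P(supplier A) = 0.85·0.2500 / (0.85·0.2500 + 0.1·0.7500) ≈ 0.7391
After a quality check='flag': P(supplier A) = 0.15·0.7391 / (0.15·0.7391 + 0.9·0.2609) ≈ 0.3208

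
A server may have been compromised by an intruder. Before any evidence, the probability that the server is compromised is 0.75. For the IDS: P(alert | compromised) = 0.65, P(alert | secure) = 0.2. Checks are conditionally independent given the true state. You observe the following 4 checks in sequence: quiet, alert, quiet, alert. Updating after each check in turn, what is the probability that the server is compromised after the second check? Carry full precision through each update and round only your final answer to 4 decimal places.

0.8101

After 'quiet': P(compromised) = 0.35·0.7500 / (0.35·0.7500 + 0.8·0.2500) ≈ 0.5676
After 'alert': P(compromised) = 0.65·0.5676 / (0.65·0.5676 + 0.2·0.4324) ≈ 0.8101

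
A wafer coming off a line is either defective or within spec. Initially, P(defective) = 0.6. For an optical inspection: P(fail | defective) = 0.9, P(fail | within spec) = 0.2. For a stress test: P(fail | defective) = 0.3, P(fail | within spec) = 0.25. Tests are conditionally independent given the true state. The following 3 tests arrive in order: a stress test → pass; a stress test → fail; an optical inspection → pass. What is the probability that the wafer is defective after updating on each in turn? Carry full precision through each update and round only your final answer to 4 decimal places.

0.1736

After a stress test='pass': P(defective) = 0.7·0.6000 / (0.7·0.6000 + 0.75·0.4000) ≈ 0.5833
After a stress test='fail': P(defective) = 0.3·0.5833 / (0.3·0.5833 + 0.25·0.4167) ≈ 0.6269
After an optical inspection='pass': P(defective) = 0.1·0.6269 / (0.1·0.6269 + 0.8·0.3731) ≈ 0.1736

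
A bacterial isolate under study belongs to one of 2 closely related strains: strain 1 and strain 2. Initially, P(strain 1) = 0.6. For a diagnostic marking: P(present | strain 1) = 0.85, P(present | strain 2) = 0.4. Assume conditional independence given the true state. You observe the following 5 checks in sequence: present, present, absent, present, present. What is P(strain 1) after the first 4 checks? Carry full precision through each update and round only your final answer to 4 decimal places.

0.7825

After 'present': P(strain 1) = 0.85·0.6000 / (0.85·0.6000 + 0.4·0.4000) ≈ 0.7612
After 'present': P(strain 1) = 0.85·0.7612 / (0.85·0.7612 + 0.4·0.2388) ≈ 0.8714
After 'absent': P(strain 1) = 0.15·0.8714 / (0.15·0.8714 + 0.6·0.1286) ≈ 0.6287
After 'present': P(strain 1) = 0.85·0.6287 / (0.85·0.6287 + 0.4·0.3713) ≈ 0.7825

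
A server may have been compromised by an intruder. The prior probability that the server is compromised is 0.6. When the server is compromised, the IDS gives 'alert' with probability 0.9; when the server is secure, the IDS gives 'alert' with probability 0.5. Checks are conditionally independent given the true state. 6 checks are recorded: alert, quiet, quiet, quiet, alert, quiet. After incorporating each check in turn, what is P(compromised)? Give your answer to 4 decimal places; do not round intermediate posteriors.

After 'alert': P(compromised) = 0.9·0.6000 / (0.9·0.6000 + 0.5·0.4000) ≈ 0.7297
After 'quiet': P(compromised) = 0.1·0.7297 / (0.1·0.7297 + 0.5·0.2703) ≈ 0.3506
After 'quiet': P(compromised) = 0.1·0.3506 / (0.1·0.3506 + 0.5·0.6494) ≈ 0.0975
After 'quiet': P(compromised) = 0.1·0.0975 / (0.1·0.0975 + 0.5·0.9025) ≈ 0.0211
After 'alert': P(compromised) = 0.9·0.0211 / (0.9·0.0211 + 0.5·0.9789) ≈ 0.0374
After 'quiet': P(compromised) = 0.1·0.0374 / (0.1·0.0374 + 0.5·0.9626) ≈ 0.0077

0.0077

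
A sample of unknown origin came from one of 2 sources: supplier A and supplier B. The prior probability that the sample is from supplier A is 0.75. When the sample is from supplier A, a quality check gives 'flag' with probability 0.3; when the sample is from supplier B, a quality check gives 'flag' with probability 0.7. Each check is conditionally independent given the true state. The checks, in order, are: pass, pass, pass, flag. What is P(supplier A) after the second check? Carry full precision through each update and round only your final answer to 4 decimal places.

0.9423

After 'pass': P(supplier A) = 0.7·0.7500 / (0.7·0.7500 + 0.3·0.2500) ≈ 0.8750
After 'pass': P(supplier A) = 0.7·0.8750 / (0.7·0.8750 + 0.3·0.1250) ≈ 0.9423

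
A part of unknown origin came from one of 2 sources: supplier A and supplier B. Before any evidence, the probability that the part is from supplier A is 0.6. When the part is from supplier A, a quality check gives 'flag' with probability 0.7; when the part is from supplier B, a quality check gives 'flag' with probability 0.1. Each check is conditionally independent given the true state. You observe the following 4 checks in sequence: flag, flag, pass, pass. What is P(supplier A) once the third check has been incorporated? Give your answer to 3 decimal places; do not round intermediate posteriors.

Each posterior becomes the prior for the next update.
After 'flag': P(supplier A) = 0.7·0.6000 / (0.7·0.6000 + 0.1·0.4000) ≈ 0.9130
After 'flag': P(supplier A) = 0.7·0.9130 / (0.7·0.9130 + 0.1·0.0870) ≈ 0.9866
After 'pass': P(supplier A) = 0.3·0.9866 / (0.3·0.9866 + 0.9·0.0134) ≈ 0.9608

0.961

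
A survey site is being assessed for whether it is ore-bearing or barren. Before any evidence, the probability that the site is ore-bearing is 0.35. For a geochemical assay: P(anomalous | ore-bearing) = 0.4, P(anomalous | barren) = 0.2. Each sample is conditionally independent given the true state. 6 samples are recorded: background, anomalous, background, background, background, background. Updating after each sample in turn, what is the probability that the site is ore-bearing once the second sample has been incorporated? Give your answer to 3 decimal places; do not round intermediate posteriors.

After 'background': P(ore) = 0.6·0.3500 / (0.6·0.3500 + 0.8·0.6500) ≈ 0.2877
After 'anomalous': P(ore) = 0.4·0.2877 / (0.4·0.2877 + 0.2·0.7123) ≈ 0.4468

0.447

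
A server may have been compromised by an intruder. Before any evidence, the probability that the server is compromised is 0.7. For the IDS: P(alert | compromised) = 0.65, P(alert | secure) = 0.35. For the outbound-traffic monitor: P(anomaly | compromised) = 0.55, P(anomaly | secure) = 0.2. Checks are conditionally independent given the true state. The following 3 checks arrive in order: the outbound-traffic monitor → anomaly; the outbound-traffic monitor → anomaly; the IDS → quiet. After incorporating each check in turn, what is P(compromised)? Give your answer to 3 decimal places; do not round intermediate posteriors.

After the outbound-traffic monitor='anomaly': P(compromised) = 0.55·0.7000 / (0.55·0.7000 + 0.2·0.3000) ≈ 0.8652
After the outbound-traffic monitor='anomaly': P(compromised) = 0.55·0.8652 / (0.55·0.8652 + 0.2·0.1348) ≈ 0.9464
After the IDS='quiet': P(compromised) = 0.35·0.9464 / (0.35·0.9464 + 0.65·0.0536) ≈ 0.9048

0.905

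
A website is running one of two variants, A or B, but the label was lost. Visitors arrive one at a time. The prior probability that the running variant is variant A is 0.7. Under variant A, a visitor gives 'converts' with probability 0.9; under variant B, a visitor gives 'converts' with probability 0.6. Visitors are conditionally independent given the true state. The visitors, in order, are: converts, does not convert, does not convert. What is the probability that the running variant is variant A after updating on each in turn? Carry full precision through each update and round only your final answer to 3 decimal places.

0.179

Each posterior becomes the prior for the next update.
After 'converts': P(A) = 0.9·0.7000 / (0.9·0.7000 + 0.6·0.3000) ≈ 0.7778
After 'does not convert': P(A) = 0.1·0.7778 / (0.1·0.7778 + 0.4·0.2222) ≈ 0.4667
After 'does not convert': P(A) = 0.1·0.4667 / (0.1·0.4667 + 0.4·0.5333) ≈ 0.1795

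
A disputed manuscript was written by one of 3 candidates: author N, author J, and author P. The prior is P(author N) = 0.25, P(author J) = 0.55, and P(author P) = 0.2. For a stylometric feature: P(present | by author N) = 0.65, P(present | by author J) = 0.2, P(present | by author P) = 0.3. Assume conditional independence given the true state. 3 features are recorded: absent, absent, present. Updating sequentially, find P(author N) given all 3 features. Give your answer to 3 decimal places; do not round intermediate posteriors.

Each posterior becomes the prior for the next update.
After 'absent': normaliser = 0.35·0.2500 + 0.8·0.5500 + 0.7·0.2000; P(author N) ≈ 0.1311, P(author J) ≈ 0.6592, P(author P) ≈ 0.2097
After 'absent': normaliser = 0.35·0.1311 + 0.8·0.6592 + 0.7·0.2097; P(author N) ≈ 0.0637, P(author J) ≈ 0.7324, P(author P) ≈ 0.2039
After 'present': normaliser = 0.65·0.0637 + 0.2·0.7324 + 0.3·0.2039; P(author N) ≈ 0.1663, P(author J) ≈ 0.5881, P(author P) ≈ 0.2456

0.166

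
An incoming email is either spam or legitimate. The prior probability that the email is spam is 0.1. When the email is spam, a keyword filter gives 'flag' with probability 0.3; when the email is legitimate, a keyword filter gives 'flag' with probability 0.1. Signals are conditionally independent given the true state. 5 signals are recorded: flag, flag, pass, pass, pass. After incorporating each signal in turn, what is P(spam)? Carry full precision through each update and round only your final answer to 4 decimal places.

0.3200

Each posterior becomes the prior for the next update.
After 'flag': P(spam) = 0.3·0.1000 / (0.3·0.1000 + 0.1·0.9000) ≈ 0.2500
After 'flag': P(spam) = 0.3·0.2500 / (0.3·0.2500 + 0.1·0.7500) ≈ 0.5000
After 'pass': P(spam) = 0.7·0.5000 / (0.7·0.5000 + 0.9·0.5000) ≈ 0.4375
After 'pass': P(spam) = 0.7·0.4375 / (0.7·0.4375 + 0.9·0.5625) ≈ 0.3769
After 'pass': P(spam) = 0.7·0.3769 / (0.7·0.3769 + 0.9·0.6231) ≈ 0.3200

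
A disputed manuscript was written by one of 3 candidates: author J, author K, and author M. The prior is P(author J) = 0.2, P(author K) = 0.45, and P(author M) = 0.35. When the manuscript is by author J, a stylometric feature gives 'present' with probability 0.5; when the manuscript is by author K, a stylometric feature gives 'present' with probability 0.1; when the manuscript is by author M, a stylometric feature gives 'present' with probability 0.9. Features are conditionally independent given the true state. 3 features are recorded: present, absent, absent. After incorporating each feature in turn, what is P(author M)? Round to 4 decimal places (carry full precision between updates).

After 'present': normaliser = 0.5·0.2000 + 0.1·0.4500 + 0.9·0.3500; P(author J) ≈ 0.2174, P(author K) ≈ 0.0978, P(author M) ≈ 0.6848
After 'absent': normaliser = 0.5·0.2174 + 0.9·0.0978 + 0.1·0.6848; P(author J) ≈ 0.4098, P(author K) ≈ 0.3320, P(author M) ≈ 0.2582
After 'absent': normaliser = 0.5·0.4098 + 0.9·0.3320 + 0.1·0.2582; P(author J) ≈ 0.3870, P(author K) ≈ 0.5642, P(author M) ≈ 0.0488

0.0488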